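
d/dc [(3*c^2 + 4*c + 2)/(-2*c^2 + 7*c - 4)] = (29*c^2 - 16*c - 30)/(4*c^4 - 28*c^3 + 65*c^2 - 56*c + 16)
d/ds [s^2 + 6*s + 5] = 2*s + 6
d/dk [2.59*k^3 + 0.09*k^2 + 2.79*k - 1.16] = 7.77*k^2 + 0.18*k + 2.79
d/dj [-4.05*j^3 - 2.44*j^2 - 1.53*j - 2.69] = -12.15*j^2 - 4.88*j - 1.53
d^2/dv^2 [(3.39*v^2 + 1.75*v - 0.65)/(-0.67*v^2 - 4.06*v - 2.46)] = (16.871806*v^3 + 35.275098*v^2 + 27.91488*v + 13.212772)/(0.300763*v^6 + 5.467602*v^5 + 36.444918*v^4 + 107.073568*v^3 + 133.812684*v^2 + 73.708488*v + 14.886936)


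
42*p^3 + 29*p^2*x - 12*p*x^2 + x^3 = (-7*p + x)*(-6*p + x)*(p + x)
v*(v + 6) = v^2 + 6*v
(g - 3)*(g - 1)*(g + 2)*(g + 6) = g^4 + 4*g^3 - 17*g^2 - 24*g + 36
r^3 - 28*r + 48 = (r - 4)*(r - 2)*(r + 6)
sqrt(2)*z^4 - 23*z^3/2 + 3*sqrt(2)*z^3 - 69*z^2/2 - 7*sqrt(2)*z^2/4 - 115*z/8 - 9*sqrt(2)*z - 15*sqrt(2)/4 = (z + 1/2)*(z + 5/2)*(z - 6*sqrt(2))*(sqrt(2)*z + 1/2)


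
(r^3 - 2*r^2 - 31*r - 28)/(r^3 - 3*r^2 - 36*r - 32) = (r - 7)/(r - 8)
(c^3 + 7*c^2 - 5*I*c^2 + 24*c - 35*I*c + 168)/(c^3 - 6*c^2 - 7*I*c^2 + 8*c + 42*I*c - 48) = (c^2 + c*(7 + 3*I) + 21*I)/(c^2 + c*(-6 + I) - 6*I)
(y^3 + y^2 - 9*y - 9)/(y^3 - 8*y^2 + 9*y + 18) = (y + 3)/(y - 6)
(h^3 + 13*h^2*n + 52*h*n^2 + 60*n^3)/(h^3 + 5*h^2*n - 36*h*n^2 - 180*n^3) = (h + 2*n)/(h - 6*n)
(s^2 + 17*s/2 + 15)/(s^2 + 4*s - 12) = (s + 5/2)/(s - 2)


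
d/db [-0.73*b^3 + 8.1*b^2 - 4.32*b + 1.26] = -2.19*b^2 + 16.2*b - 4.32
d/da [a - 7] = 1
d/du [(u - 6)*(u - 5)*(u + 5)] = 3*u^2 - 12*u - 25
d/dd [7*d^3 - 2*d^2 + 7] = d*(21*d - 4)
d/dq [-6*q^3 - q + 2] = -18*q^2 - 1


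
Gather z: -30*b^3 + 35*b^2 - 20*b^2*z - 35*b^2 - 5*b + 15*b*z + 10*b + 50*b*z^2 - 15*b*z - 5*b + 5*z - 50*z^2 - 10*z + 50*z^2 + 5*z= -30*b^3 - 20*b^2*z + 50*b*z^2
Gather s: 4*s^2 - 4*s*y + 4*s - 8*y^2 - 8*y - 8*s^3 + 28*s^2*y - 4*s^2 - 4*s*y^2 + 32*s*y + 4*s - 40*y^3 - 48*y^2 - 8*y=-8*s^3 + 28*s^2*y + s*(-4*y^2 + 28*y + 8) - 40*y^3 - 56*y^2 - 16*y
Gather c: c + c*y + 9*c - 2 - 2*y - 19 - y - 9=c*(y + 10) - 3*y - 30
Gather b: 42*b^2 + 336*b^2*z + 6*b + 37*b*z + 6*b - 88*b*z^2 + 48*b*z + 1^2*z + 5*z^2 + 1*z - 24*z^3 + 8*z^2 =b^2*(336*z + 42) + b*(-88*z^2 + 85*z + 12) - 24*z^3 + 13*z^2 + 2*z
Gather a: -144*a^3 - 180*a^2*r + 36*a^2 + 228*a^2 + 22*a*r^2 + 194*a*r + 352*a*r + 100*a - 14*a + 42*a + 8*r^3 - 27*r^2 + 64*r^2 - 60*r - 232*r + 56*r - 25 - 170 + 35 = -144*a^3 + a^2*(264 - 180*r) + a*(22*r^2 + 546*r + 128) + 8*r^3 + 37*r^2 - 236*r - 160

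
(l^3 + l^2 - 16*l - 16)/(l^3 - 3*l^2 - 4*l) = (l + 4)/l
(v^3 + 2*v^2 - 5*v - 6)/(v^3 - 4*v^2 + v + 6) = (v + 3)/(v - 3)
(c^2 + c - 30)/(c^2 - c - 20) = (c + 6)/(c + 4)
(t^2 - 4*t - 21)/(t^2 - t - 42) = (t + 3)/(t + 6)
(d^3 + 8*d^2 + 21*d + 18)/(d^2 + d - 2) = (d^2 + 6*d + 9)/(d - 1)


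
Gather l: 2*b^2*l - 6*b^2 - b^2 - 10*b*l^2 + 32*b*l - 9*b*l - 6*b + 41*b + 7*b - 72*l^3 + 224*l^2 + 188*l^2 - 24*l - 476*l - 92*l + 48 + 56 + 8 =-7*b^2 + 42*b - 72*l^3 + l^2*(412 - 10*b) + l*(2*b^2 + 23*b - 592) + 112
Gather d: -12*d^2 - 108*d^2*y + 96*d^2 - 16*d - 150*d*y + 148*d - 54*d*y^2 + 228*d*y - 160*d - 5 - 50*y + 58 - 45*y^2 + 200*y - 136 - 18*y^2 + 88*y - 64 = d^2*(84 - 108*y) + d*(-54*y^2 + 78*y - 28) - 63*y^2 + 238*y - 147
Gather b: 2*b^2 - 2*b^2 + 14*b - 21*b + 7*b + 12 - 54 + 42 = 0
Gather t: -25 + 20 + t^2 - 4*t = t^2 - 4*t - 5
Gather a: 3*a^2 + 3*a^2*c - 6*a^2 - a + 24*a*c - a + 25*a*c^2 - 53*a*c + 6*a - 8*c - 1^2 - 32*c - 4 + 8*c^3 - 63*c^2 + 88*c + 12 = a^2*(3*c - 3) + a*(25*c^2 - 29*c + 4) + 8*c^3 - 63*c^2 + 48*c + 7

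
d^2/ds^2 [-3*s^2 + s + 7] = -6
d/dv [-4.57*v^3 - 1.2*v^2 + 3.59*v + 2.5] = -13.71*v^2 - 2.4*v + 3.59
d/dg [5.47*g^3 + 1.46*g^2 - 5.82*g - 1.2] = 16.41*g^2 + 2.92*g - 5.82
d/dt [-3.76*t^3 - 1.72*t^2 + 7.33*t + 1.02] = -11.28*t^2 - 3.44*t + 7.33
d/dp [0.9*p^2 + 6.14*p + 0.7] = 1.8*p + 6.14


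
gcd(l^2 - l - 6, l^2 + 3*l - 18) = l - 3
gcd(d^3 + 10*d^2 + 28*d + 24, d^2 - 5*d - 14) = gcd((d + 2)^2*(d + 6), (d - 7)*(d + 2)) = d + 2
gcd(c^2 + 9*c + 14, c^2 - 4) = c + 2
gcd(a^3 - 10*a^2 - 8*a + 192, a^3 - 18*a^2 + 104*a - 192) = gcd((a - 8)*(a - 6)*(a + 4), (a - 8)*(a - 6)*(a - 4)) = a^2 - 14*a + 48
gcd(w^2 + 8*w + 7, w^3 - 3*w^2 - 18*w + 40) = 1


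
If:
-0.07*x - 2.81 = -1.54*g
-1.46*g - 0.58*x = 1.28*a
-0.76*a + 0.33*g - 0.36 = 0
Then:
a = 0.23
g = 1.62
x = -4.57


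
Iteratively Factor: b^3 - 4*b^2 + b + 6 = (b - 3)*(b^2 - b - 2) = (b - 3)*(b + 1)*(b - 2)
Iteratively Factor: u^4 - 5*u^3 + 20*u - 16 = (u - 2)*(u^3 - 3*u^2 - 6*u + 8) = (u - 4)*(u - 2)*(u^2 + u - 2) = (u - 4)*(u - 2)*(u - 1)*(u + 2)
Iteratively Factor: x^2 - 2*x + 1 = (x - 1)*(x - 1)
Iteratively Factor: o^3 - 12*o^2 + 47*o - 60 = (o - 5)*(o^2 - 7*o + 12) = (o - 5)*(o - 3)*(o - 4)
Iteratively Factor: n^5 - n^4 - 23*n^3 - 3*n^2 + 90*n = (n + 3)*(n^4 - 4*n^3 - 11*n^2 + 30*n) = n*(n + 3)*(n^3 - 4*n^2 - 11*n + 30) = n*(n - 2)*(n + 3)*(n^2 - 2*n - 15) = n*(n - 2)*(n + 3)^2*(n - 5)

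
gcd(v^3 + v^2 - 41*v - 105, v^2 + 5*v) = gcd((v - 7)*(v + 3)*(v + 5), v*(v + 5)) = v + 5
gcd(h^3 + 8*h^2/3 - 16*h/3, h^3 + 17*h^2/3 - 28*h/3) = h^2 - 4*h/3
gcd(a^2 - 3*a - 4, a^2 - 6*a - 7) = a + 1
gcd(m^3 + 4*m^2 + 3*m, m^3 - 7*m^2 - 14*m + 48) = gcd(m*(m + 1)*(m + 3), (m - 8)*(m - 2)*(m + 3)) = m + 3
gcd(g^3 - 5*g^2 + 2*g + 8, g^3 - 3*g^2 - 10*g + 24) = g^2 - 6*g + 8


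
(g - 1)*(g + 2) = g^2 + g - 2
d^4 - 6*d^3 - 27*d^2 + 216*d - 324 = (d - 6)*(d - 3)^2*(d + 6)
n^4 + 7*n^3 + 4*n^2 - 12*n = n*(n - 1)*(n + 2)*(n + 6)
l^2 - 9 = (l - 3)*(l + 3)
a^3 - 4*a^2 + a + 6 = (a - 3)*(a - 2)*(a + 1)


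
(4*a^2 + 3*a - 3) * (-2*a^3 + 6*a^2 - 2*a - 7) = -8*a^5 + 18*a^4 + 16*a^3 - 52*a^2 - 15*a + 21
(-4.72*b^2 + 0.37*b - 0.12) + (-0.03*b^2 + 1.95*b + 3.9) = -4.75*b^2 + 2.32*b + 3.78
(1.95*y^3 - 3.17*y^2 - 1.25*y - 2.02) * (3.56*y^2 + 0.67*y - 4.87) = 6.942*y^5 - 9.9787*y^4 - 16.0704*y^3 + 7.4092*y^2 + 4.7341*y + 9.8374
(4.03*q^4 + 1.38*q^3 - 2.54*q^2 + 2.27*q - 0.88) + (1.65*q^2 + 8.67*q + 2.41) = 4.03*q^4 + 1.38*q^3 - 0.89*q^2 + 10.94*q + 1.53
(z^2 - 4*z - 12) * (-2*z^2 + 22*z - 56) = -2*z^4 + 30*z^3 - 120*z^2 - 40*z + 672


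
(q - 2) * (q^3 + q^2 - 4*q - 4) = q^4 - q^3 - 6*q^2 + 4*q + 8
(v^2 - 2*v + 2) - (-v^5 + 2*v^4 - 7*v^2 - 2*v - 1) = v^5 - 2*v^4 + 8*v^2 + 3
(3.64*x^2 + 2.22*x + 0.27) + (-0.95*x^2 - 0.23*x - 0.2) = 2.69*x^2 + 1.99*x + 0.07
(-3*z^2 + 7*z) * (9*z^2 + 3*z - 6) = -27*z^4 + 54*z^3 + 39*z^2 - 42*z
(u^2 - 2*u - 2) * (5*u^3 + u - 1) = 5*u^5 - 10*u^4 - 9*u^3 - 3*u^2 + 2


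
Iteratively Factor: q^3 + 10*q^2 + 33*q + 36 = (q + 3)*(q^2 + 7*q + 12) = (q + 3)^2*(q + 4)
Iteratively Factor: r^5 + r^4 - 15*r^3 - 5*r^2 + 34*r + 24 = (r + 1)*(r^4 - 15*r^2 + 10*r + 24) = (r - 2)*(r + 1)*(r^3 + 2*r^2 - 11*r - 12) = (r - 3)*(r - 2)*(r + 1)*(r^2 + 5*r + 4) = (r - 3)*(r - 2)*(r + 1)^2*(r + 4)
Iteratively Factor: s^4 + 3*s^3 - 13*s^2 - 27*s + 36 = (s - 1)*(s^3 + 4*s^2 - 9*s - 36) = (s - 3)*(s - 1)*(s^2 + 7*s + 12) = (s - 3)*(s - 1)*(s + 3)*(s + 4)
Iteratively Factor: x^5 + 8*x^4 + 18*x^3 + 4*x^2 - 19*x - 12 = (x + 4)*(x^4 + 4*x^3 + 2*x^2 - 4*x - 3) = (x + 1)*(x + 4)*(x^3 + 3*x^2 - x - 3) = (x + 1)*(x + 3)*(x + 4)*(x^2 - 1) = (x - 1)*(x + 1)*(x + 3)*(x + 4)*(x + 1)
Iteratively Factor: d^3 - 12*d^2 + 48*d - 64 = (d - 4)*(d^2 - 8*d + 16) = (d - 4)^2*(d - 4)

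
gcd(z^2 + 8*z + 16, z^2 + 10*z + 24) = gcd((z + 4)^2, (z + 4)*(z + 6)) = z + 4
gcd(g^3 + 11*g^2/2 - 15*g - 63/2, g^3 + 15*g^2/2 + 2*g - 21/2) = g^2 + 17*g/2 + 21/2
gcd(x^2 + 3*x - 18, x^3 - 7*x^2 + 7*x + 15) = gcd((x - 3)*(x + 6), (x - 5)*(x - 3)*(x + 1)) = x - 3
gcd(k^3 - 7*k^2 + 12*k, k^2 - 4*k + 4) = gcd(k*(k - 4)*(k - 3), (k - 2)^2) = 1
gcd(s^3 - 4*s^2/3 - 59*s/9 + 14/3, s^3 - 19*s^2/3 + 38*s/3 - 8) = s - 3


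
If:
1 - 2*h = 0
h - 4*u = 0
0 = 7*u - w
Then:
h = 1/2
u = 1/8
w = 7/8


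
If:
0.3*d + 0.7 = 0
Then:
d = -2.33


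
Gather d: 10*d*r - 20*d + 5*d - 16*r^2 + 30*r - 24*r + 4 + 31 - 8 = d*(10*r - 15) - 16*r^2 + 6*r + 27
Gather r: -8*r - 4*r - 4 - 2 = -12*r - 6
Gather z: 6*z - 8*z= -2*z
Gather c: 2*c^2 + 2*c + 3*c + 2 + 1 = 2*c^2 + 5*c + 3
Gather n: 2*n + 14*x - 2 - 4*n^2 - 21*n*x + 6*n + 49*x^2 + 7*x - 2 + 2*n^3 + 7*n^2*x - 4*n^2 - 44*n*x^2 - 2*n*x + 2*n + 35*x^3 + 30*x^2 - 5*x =2*n^3 + n^2*(7*x - 8) + n*(-44*x^2 - 23*x + 10) + 35*x^3 + 79*x^2 + 16*x - 4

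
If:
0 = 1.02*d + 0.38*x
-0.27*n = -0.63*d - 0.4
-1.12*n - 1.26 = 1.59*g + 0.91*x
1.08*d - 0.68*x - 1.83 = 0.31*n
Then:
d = 1.05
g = -1.95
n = 3.93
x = -2.82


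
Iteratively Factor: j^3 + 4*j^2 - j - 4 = (j + 1)*(j^2 + 3*j - 4) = (j + 1)*(j + 4)*(j - 1)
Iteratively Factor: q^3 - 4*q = (q)*(q^2 - 4) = q*(q + 2)*(q - 2)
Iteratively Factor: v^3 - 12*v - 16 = (v + 2)*(v^2 - 2*v - 8) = (v + 2)^2*(v - 4)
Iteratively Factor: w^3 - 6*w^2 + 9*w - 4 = (w - 1)*(w^2 - 5*w + 4) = (w - 1)^2*(w - 4)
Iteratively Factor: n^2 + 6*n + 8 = (n + 4)*(n + 2)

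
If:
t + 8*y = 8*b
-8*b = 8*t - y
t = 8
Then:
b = -65/7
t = 8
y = -72/7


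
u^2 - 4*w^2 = (u - 2*w)*(u + 2*w)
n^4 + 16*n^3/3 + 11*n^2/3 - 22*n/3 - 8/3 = (n - 1)*(n + 1/3)*(n + 2)*(n + 4)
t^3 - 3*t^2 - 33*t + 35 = (t - 7)*(t - 1)*(t + 5)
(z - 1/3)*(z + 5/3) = z^2 + 4*z/3 - 5/9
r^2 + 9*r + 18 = (r + 3)*(r + 6)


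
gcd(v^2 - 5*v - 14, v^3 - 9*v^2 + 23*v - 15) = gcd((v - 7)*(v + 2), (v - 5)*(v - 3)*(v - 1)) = 1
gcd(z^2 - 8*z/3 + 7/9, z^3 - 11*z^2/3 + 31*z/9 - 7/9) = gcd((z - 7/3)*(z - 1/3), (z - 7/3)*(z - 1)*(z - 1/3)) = z^2 - 8*z/3 + 7/9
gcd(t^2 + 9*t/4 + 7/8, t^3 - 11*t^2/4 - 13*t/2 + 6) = 1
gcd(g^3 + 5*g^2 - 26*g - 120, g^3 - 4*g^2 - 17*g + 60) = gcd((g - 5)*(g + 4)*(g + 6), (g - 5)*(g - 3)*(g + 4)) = g^2 - g - 20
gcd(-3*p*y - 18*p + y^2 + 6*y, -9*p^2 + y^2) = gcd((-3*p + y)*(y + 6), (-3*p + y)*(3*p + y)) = -3*p + y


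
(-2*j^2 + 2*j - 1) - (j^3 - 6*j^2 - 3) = -j^3 + 4*j^2 + 2*j + 2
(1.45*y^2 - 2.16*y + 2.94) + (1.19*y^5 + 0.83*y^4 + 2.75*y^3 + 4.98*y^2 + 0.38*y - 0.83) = 1.19*y^5 + 0.83*y^4 + 2.75*y^3 + 6.43*y^2 - 1.78*y + 2.11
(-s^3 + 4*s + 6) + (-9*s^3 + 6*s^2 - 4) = -10*s^3 + 6*s^2 + 4*s + 2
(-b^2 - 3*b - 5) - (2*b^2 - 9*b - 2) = -3*b^2 + 6*b - 3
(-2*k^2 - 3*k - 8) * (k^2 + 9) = -2*k^4 - 3*k^3 - 26*k^2 - 27*k - 72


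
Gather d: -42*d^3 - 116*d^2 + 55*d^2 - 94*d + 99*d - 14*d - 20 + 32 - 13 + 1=-42*d^3 - 61*d^2 - 9*d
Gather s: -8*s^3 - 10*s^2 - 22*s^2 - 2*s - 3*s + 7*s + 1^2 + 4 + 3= -8*s^3 - 32*s^2 + 2*s + 8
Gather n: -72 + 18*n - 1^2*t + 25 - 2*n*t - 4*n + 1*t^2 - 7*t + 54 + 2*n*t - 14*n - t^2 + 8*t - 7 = 0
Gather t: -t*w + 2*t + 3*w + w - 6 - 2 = t*(2 - w) + 4*w - 8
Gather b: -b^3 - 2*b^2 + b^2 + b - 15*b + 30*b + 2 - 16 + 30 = -b^3 - b^2 + 16*b + 16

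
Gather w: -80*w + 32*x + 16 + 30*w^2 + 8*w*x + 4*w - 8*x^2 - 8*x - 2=30*w^2 + w*(8*x - 76) - 8*x^2 + 24*x + 14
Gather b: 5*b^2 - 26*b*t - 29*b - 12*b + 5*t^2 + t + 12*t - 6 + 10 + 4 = 5*b^2 + b*(-26*t - 41) + 5*t^2 + 13*t + 8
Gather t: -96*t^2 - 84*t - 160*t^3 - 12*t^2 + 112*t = -160*t^3 - 108*t^2 + 28*t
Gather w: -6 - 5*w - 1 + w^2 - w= w^2 - 6*w - 7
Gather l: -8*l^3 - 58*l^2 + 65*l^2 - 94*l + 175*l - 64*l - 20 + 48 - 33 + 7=-8*l^3 + 7*l^2 + 17*l + 2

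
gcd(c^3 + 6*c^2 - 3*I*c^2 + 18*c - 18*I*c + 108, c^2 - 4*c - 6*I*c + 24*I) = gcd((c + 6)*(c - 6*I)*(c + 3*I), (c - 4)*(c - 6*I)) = c - 6*I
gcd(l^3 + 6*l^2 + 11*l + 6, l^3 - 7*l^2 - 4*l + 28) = l + 2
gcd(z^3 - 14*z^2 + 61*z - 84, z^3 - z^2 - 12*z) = z - 4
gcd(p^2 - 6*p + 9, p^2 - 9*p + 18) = p - 3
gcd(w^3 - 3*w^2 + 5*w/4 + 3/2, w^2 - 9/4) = w - 3/2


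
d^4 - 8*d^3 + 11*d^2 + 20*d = d*(d - 5)*(d - 4)*(d + 1)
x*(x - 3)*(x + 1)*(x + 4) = x^4 + 2*x^3 - 11*x^2 - 12*x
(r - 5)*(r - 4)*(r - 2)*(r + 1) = r^4 - 10*r^3 + 27*r^2 - 2*r - 40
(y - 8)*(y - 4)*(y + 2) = y^3 - 10*y^2 + 8*y + 64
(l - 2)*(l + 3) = l^2 + l - 6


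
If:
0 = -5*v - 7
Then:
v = -7/5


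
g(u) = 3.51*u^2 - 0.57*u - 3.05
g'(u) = 7.02*u - 0.57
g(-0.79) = -0.41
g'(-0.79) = -6.12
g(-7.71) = 209.99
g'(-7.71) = -54.69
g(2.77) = 22.30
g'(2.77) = 18.88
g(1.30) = 2.14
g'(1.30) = 8.56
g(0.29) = -2.92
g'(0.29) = 1.47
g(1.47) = 3.70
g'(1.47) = 9.75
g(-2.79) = 25.86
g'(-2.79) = -20.16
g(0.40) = -2.72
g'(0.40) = 2.24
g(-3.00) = 30.25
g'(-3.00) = -21.63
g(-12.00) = 509.23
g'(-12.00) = -84.81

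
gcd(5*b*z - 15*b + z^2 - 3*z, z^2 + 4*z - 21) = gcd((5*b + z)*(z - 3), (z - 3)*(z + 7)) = z - 3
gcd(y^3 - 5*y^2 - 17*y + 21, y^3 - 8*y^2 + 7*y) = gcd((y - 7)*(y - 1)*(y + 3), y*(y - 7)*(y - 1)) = y^2 - 8*y + 7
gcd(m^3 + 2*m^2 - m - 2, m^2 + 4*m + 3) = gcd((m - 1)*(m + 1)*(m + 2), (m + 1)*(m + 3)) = m + 1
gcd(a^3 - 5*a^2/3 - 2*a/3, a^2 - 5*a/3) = a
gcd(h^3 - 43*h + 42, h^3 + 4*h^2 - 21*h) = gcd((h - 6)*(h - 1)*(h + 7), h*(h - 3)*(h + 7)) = h + 7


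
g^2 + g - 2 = (g - 1)*(g + 2)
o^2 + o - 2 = (o - 1)*(o + 2)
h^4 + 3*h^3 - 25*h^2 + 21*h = h*(h - 3)*(h - 1)*(h + 7)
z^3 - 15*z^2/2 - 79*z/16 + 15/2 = (z - 8)*(z - 3/4)*(z + 5/4)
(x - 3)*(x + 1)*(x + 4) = x^3 + 2*x^2 - 11*x - 12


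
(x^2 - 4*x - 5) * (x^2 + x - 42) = x^4 - 3*x^3 - 51*x^2 + 163*x + 210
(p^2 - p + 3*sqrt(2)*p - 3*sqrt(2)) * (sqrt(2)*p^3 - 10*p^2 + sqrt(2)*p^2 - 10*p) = sqrt(2)*p^5 - 4*p^4 - 31*sqrt(2)*p^3 + 4*p^2 + 30*sqrt(2)*p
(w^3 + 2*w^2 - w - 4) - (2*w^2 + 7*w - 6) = w^3 - 8*w + 2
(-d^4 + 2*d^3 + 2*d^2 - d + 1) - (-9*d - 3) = -d^4 + 2*d^3 + 2*d^2 + 8*d + 4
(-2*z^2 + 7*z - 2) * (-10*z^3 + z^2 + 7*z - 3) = 20*z^5 - 72*z^4 + 13*z^3 + 53*z^2 - 35*z + 6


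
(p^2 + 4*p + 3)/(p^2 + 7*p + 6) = (p + 3)/(p + 6)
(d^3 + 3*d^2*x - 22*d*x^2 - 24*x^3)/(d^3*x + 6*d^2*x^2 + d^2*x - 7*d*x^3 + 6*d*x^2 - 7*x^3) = (d^3 + 3*d^2*x - 22*d*x^2 - 24*x^3)/(x*(d^3 + 6*d^2*x + d^2 - 7*d*x^2 + 6*d*x - 7*x^2))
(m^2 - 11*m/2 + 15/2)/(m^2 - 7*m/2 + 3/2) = (2*m - 5)/(2*m - 1)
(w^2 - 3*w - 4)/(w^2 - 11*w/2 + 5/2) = 2*(w^2 - 3*w - 4)/(2*w^2 - 11*w + 5)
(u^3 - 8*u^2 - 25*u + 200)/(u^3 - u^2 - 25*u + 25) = (u - 8)/(u - 1)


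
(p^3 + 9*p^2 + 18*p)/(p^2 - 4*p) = (p^2 + 9*p + 18)/(p - 4)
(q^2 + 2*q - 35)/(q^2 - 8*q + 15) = (q + 7)/(q - 3)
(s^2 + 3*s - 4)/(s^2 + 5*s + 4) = (s - 1)/(s + 1)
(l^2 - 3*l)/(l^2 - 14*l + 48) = l*(l - 3)/(l^2 - 14*l + 48)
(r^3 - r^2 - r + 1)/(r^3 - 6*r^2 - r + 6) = (r - 1)/(r - 6)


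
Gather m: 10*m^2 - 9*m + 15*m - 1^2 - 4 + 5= 10*m^2 + 6*m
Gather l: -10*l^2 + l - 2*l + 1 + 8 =-10*l^2 - l + 9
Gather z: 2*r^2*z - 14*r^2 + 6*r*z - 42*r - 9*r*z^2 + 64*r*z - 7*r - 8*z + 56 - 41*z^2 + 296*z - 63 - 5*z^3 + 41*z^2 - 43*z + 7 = -14*r^2 - 9*r*z^2 - 49*r - 5*z^3 + z*(2*r^2 + 70*r + 245)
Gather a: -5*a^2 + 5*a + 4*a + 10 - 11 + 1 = -5*a^2 + 9*a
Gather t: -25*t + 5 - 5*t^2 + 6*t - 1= -5*t^2 - 19*t + 4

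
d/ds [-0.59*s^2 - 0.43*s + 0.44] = -1.18*s - 0.43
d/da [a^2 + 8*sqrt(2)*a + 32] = 2*a + 8*sqrt(2)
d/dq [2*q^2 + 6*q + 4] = 4*q + 6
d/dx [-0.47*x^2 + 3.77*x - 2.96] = 3.77 - 0.94*x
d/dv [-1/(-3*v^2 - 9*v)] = (-2*v - 3)/(3*v^2*(v + 3)^2)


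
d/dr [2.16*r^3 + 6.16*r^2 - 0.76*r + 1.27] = 6.48*r^2 + 12.32*r - 0.76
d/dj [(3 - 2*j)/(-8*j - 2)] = 7/(4*j + 1)^2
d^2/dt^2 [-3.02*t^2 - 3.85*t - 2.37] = -6.04000000000000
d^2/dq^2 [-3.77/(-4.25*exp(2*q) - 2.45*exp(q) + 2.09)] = (3.77*(8.5*exp(q) + 2.45)*(17.0*exp(q) + 4.9)*exp(q) - (64.09*exp(q) + 9.2365)*(4.25*exp(2*q) + 2.45*exp(q) - 2.09))*exp(q)/(4.25*exp(2*q) + 2.45*exp(q) - 2.09)^3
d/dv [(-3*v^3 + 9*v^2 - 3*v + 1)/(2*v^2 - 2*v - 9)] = (-6*v^4 + 12*v^3 + 69*v^2 - 166*v + 29)/(4*v^4 - 8*v^3 - 32*v^2 + 36*v + 81)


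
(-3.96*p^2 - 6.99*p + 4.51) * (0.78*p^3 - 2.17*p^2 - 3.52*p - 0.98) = -3.0888*p^5 + 3.141*p^4 + 32.6253*p^3 + 18.6989*p^2 - 9.025*p - 4.4198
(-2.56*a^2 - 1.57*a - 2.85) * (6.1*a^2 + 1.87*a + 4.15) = -15.616*a^4 - 14.3642*a^3 - 30.9449*a^2 - 11.845*a - 11.8275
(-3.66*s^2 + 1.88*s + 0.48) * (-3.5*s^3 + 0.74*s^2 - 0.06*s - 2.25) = 12.81*s^5 - 9.2884*s^4 - 0.0692*s^3 + 8.4774*s^2 - 4.2588*s - 1.08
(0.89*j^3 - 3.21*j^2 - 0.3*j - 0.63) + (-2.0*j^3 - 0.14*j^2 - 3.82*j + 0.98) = -1.11*j^3 - 3.35*j^2 - 4.12*j + 0.35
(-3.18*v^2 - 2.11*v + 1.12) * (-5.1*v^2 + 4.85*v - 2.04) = 16.218*v^4 - 4.662*v^3 - 9.4583*v^2 + 9.7364*v - 2.2848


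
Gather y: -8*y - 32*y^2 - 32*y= -32*y^2 - 40*y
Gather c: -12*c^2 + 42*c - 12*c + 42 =-12*c^2 + 30*c + 42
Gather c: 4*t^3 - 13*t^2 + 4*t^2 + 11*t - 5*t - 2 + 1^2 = 4*t^3 - 9*t^2 + 6*t - 1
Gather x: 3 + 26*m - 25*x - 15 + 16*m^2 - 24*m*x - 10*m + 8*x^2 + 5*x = 16*m^2 + 16*m + 8*x^2 + x*(-24*m - 20) - 12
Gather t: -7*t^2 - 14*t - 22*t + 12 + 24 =-7*t^2 - 36*t + 36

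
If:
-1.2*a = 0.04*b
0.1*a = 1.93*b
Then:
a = 0.00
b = 0.00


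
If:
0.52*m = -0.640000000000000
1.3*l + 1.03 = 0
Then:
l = -0.79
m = -1.23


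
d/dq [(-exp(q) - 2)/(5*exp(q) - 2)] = 12*exp(q)/(5*exp(q) - 2)^2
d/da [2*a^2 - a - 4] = 4*a - 1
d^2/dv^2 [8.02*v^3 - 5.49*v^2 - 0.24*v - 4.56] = 48.12*v - 10.98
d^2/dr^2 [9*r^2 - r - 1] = 18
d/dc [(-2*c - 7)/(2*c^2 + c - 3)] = (-4*c^2 - 2*c + (2*c + 7)*(4*c + 1) + 6)/(2*c^2 + c - 3)^2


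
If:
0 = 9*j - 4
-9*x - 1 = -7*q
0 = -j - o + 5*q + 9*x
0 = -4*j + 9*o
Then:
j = 4/9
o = 16/81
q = 133/972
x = -41/8748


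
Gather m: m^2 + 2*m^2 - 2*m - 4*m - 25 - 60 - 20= 3*m^2 - 6*m - 105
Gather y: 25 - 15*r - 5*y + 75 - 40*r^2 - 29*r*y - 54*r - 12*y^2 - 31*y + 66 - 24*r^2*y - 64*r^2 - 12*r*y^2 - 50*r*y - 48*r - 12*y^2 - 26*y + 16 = -104*r^2 - 117*r + y^2*(-12*r - 24) + y*(-24*r^2 - 79*r - 62) + 182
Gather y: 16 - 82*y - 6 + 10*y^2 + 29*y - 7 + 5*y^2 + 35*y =15*y^2 - 18*y + 3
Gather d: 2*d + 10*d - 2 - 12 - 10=12*d - 24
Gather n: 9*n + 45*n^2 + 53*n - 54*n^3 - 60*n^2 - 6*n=-54*n^3 - 15*n^2 + 56*n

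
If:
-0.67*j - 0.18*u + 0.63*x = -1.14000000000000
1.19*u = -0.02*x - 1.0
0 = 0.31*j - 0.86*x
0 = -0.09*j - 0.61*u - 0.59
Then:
No Solution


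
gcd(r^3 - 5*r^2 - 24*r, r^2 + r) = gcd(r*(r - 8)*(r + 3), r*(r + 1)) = r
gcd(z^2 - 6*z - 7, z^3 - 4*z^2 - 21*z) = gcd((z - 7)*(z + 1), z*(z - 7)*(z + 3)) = z - 7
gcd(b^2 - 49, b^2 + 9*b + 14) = b + 7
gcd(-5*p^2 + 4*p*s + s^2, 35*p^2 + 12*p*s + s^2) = 5*p + s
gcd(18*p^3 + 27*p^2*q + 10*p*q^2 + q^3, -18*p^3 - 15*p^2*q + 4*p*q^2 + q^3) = 6*p^2 + 7*p*q + q^2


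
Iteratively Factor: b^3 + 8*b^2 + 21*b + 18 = (b + 3)*(b^2 + 5*b + 6) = (b + 3)^2*(b + 2)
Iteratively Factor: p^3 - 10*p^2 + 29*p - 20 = (p - 5)*(p^2 - 5*p + 4) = (p - 5)*(p - 4)*(p - 1)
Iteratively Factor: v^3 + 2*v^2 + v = (v)*(v^2 + 2*v + 1) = v*(v + 1)*(v + 1)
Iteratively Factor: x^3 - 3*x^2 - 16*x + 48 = (x + 4)*(x^2 - 7*x + 12) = (x - 4)*(x + 4)*(x - 3)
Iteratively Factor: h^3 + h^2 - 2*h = (h)*(h^2 + h - 2) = h*(h + 2)*(h - 1)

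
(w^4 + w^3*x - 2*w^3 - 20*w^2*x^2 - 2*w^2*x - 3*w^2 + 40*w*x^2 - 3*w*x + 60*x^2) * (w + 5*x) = w^5 + 6*w^4*x - 2*w^4 - 15*w^3*x^2 - 12*w^3*x - 3*w^3 - 100*w^2*x^3 + 30*w^2*x^2 - 18*w^2*x + 200*w*x^3 + 45*w*x^2 + 300*x^3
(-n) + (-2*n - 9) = -3*n - 9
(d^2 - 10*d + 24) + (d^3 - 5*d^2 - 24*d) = d^3 - 4*d^2 - 34*d + 24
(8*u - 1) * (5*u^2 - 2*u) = 40*u^3 - 21*u^2 + 2*u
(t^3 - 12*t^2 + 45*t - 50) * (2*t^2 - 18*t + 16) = 2*t^5 - 42*t^4 + 322*t^3 - 1102*t^2 + 1620*t - 800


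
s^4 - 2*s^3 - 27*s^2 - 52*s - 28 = (s - 7)*(s + 1)*(s + 2)^2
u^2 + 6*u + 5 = (u + 1)*(u + 5)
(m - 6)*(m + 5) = m^2 - m - 30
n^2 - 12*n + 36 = (n - 6)^2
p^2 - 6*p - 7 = (p - 7)*(p + 1)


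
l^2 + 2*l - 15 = (l - 3)*(l + 5)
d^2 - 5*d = d*(d - 5)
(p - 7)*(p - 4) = p^2 - 11*p + 28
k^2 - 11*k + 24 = (k - 8)*(k - 3)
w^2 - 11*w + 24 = (w - 8)*(w - 3)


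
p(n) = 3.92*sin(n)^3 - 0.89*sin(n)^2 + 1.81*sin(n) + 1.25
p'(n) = 11.76*sin(n)^2*cos(n) - 1.78*sin(n)*cos(n) + 1.81*cos(n)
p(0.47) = 2.25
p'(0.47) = 3.05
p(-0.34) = 0.40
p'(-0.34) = 3.50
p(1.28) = 5.61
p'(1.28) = 3.12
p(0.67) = 2.97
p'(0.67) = 4.11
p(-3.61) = 2.25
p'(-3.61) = -3.04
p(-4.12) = 4.38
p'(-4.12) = -4.71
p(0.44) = 2.16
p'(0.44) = 2.88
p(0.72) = 3.18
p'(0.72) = 4.32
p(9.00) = 2.12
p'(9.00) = -2.80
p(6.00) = 0.59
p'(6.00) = 3.10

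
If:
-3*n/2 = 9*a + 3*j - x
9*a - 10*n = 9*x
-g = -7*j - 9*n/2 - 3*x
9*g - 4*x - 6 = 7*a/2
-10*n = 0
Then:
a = -4/99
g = 188/297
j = 32/297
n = 0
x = -4/99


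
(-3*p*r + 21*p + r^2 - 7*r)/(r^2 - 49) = (-3*p + r)/(r + 7)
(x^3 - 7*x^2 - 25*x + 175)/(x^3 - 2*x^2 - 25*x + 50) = (x - 7)/(x - 2)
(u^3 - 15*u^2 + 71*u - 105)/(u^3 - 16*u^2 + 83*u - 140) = (u - 3)/(u - 4)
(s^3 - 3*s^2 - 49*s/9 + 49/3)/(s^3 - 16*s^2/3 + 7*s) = (s + 7/3)/s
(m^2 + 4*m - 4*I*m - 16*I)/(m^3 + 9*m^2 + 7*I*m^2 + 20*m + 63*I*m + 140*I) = (m - 4*I)/(m^2 + m*(5 + 7*I) + 35*I)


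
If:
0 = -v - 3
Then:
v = -3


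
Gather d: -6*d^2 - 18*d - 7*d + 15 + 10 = -6*d^2 - 25*d + 25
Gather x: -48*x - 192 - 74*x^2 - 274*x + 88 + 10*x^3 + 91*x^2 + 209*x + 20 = 10*x^3 + 17*x^2 - 113*x - 84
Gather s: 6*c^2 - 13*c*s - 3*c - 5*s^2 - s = 6*c^2 - 3*c - 5*s^2 + s*(-13*c - 1)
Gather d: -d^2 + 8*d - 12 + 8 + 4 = -d^2 + 8*d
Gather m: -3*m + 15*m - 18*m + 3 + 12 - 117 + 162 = 60 - 6*m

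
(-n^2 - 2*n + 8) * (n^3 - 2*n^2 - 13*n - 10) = -n^5 + 25*n^3 + 20*n^2 - 84*n - 80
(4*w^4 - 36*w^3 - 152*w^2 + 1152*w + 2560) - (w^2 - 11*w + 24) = 4*w^4 - 36*w^3 - 153*w^2 + 1163*w + 2536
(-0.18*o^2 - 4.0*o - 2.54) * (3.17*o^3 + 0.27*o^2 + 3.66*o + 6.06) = -0.5706*o^5 - 12.7286*o^4 - 9.7906*o^3 - 16.4166*o^2 - 33.5364*o - 15.3924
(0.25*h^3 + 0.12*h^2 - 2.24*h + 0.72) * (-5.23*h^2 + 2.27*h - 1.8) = -1.3075*h^5 - 0.0601*h^4 + 11.5376*h^3 - 9.0664*h^2 + 5.6664*h - 1.296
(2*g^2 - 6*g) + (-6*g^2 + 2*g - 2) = -4*g^2 - 4*g - 2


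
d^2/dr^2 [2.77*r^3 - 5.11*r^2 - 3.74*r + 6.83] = 16.62*r - 10.22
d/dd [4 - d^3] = -3*d^2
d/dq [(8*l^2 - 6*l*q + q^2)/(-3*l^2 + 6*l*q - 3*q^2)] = 2*l*(5*l - 2*q)/(3*(-l^3 + 3*l^2*q - 3*l*q^2 + q^3))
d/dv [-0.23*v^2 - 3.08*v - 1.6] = -0.46*v - 3.08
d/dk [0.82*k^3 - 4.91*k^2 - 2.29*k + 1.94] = 2.46*k^2 - 9.82*k - 2.29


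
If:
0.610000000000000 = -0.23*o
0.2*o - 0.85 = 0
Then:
No Solution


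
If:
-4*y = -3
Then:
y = 3/4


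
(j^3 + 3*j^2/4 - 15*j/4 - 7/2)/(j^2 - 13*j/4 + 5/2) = (4*j^2 + 11*j + 7)/(4*j - 5)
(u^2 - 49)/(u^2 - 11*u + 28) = (u + 7)/(u - 4)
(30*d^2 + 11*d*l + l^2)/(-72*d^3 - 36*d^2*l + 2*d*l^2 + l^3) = (-5*d - l)/(12*d^2 + 4*d*l - l^2)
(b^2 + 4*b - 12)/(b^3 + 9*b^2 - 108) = (b - 2)/(b^2 + 3*b - 18)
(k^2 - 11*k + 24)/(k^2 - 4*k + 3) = (k - 8)/(k - 1)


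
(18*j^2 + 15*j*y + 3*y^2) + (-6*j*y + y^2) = 18*j^2 + 9*j*y + 4*y^2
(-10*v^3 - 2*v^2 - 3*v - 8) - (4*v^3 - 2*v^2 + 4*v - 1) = -14*v^3 - 7*v - 7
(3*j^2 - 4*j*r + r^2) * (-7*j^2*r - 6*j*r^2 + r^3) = -21*j^4*r + 10*j^3*r^2 + 20*j^2*r^3 - 10*j*r^4 + r^5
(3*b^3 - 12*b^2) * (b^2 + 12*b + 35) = 3*b^5 + 24*b^4 - 39*b^3 - 420*b^2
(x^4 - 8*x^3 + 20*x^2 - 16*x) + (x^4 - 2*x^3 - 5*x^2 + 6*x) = 2*x^4 - 10*x^3 + 15*x^2 - 10*x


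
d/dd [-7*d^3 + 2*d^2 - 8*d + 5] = -21*d^2 + 4*d - 8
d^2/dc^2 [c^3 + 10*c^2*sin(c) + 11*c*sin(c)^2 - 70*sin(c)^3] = -10*c^2*sin(c) + 40*c*cos(c) + 22*c*cos(2*c) + 6*c + 145*sin(c)/2 + 22*sin(2*c) - 315*sin(3*c)/2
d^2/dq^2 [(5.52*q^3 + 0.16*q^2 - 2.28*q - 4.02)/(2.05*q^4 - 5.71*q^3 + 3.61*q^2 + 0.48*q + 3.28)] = (46.3956000000001*q^9 + 4.03439999999955*q^8 - 371.32224*q^7 + 248.725895999999*q^6 + 62.5108679999996*q^5 - 595.466915999999*q^4 + 1457.921048*q^3 - 395.503404*q^2 + 24.76656*q + 103.969568)/(8.615125*q^12 - 71.988825*q^11 + 246.02829*q^10 - 433.658941*q^9 + 440.890578*q^8 - 385.340769*q^7 + 455.563297*q^6 - 371.481216*q^5 + 142.956312*q^4 - 150.079296*q^3 + 118.780608*q^2 + 15.492096*q + 35.287552)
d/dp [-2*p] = -2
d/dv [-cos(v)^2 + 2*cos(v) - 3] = 2*(cos(v) - 1)*sin(v)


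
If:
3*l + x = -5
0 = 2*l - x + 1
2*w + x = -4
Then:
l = -6/5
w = -13/10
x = -7/5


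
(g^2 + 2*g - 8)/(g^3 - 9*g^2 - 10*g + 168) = (g - 2)/(g^2 - 13*g + 42)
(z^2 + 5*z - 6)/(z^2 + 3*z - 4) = (z + 6)/(z + 4)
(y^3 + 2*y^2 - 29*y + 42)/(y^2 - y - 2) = (y^2 + 4*y - 21)/(y + 1)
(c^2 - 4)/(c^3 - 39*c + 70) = (c + 2)/(c^2 + 2*c - 35)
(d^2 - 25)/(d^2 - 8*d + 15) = (d + 5)/(d - 3)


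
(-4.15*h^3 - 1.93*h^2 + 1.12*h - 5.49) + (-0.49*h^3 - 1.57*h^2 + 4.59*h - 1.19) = -4.64*h^3 - 3.5*h^2 + 5.71*h - 6.68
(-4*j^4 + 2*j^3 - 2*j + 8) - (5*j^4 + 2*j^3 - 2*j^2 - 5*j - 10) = -9*j^4 + 2*j^2 + 3*j + 18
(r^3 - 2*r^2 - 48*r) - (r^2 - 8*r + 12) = r^3 - 3*r^2 - 40*r - 12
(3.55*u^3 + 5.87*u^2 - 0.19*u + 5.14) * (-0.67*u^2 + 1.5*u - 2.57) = -2.3785*u^5 + 1.3921*u^4 - 0.191199999999998*u^3 - 18.8147*u^2 + 8.1983*u - 13.2098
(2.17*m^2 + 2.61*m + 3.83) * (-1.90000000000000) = -4.123*m^2 - 4.959*m - 7.277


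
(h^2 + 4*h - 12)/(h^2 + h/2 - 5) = 2*(h + 6)/(2*h + 5)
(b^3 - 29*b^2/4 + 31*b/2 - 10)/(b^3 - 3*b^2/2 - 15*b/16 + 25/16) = 4*(b^2 - 6*b + 8)/(4*b^2 - b - 5)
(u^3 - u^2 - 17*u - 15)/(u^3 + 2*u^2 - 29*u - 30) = (u + 3)/(u + 6)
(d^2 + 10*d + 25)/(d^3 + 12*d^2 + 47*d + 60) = (d + 5)/(d^2 + 7*d + 12)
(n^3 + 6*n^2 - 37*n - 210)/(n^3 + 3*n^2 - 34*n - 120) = (n + 7)/(n + 4)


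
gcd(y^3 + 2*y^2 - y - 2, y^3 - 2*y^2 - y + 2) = y^2 - 1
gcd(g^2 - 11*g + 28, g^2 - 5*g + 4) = g - 4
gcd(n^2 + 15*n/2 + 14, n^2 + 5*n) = 1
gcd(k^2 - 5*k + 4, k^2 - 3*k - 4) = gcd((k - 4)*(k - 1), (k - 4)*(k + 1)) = k - 4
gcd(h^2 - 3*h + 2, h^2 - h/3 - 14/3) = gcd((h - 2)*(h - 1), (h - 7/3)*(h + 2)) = 1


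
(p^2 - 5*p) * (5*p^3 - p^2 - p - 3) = 5*p^5 - 26*p^4 + 4*p^3 + 2*p^2 + 15*p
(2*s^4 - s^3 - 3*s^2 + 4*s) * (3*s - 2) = 6*s^5 - 7*s^4 - 7*s^3 + 18*s^2 - 8*s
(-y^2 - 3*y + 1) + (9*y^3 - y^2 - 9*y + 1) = 9*y^3 - 2*y^2 - 12*y + 2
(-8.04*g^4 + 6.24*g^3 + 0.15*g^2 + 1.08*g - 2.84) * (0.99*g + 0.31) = -7.9596*g^5 + 3.6852*g^4 + 2.0829*g^3 + 1.1157*g^2 - 2.4768*g - 0.8804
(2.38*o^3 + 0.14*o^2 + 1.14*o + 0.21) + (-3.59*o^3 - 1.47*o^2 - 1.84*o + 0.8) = -1.21*o^3 - 1.33*o^2 - 0.7*o + 1.01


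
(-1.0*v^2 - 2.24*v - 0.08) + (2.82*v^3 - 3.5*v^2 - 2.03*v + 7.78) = 2.82*v^3 - 4.5*v^2 - 4.27*v + 7.7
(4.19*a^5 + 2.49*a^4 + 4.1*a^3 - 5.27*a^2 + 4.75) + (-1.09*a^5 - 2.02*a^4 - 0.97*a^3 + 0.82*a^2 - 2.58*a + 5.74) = 3.1*a^5 + 0.47*a^4 + 3.13*a^3 - 4.45*a^2 - 2.58*a + 10.49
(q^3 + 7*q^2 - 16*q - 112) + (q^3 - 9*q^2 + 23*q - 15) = 2*q^3 - 2*q^2 + 7*q - 127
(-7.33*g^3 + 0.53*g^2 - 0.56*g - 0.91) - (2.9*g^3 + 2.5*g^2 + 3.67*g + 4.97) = -10.23*g^3 - 1.97*g^2 - 4.23*g - 5.88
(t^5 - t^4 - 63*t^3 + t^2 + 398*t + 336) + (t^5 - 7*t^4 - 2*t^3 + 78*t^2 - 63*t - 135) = 2*t^5 - 8*t^4 - 65*t^3 + 79*t^2 + 335*t + 201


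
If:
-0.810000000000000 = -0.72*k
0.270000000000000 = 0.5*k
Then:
No Solution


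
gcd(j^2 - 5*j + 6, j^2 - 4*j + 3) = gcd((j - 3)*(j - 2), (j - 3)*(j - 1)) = j - 3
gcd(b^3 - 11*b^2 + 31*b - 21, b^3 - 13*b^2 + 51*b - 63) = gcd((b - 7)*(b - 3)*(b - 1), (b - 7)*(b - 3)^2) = b^2 - 10*b + 21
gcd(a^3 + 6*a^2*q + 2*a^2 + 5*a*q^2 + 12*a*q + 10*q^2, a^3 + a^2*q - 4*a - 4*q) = a^2 + a*q + 2*a + 2*q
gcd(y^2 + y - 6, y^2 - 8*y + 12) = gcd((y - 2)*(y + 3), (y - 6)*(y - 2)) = y - 2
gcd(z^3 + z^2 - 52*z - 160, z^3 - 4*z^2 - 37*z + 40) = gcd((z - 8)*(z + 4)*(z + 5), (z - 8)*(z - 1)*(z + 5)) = z^2 - 3*z - 40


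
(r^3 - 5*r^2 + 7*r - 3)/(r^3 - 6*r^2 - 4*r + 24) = (r^3 - 5*r^2 + 7*r - 3)/(r^3 - 6*r^2 - 4*r + 24)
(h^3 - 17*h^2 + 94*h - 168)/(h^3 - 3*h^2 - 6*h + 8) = (h^2 - 13*h + 42)/(h^2 + h - 2)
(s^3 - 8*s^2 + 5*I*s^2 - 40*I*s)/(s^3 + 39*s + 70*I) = s*(s - 8)/(s^2 - 5*I*s + 14)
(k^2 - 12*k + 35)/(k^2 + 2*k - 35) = (k - 7)/(k + 7)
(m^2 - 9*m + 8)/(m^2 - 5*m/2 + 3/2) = 2*(m - 8)/(2*m - 3)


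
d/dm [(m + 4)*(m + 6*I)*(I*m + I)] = 3*I*m^2 + m*(-12 + 10*I) - 30 + 4*I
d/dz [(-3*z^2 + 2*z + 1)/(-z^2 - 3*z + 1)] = (11*z^2 - 4*z + 5)/(z^4 + 6*z^3 + 7*z^2 - 6*z + 1)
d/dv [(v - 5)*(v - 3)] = 2*v - 8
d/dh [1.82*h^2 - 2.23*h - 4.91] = 3.64*h - 2.23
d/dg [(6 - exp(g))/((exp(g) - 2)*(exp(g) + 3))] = (exp(g) - 12)*exp(2*g)/(exp(4*g) + 2*exp(3*g) - 11*exp(2*g) - 12*exp(g) + 36)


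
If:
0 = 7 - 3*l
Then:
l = 7/3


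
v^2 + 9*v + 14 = (v + 2)*(v + 7)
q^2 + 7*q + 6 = (q + 1)*(q + 6)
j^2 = j^2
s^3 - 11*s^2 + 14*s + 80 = (s - 8)*(s - 5)*(s + 2)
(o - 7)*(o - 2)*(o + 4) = o^3 - 5*o^2 - 22*o + 56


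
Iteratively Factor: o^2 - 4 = (o + 2)*(o - 2)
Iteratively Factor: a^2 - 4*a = (a)*(a - 4)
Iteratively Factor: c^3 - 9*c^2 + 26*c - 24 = (c - 2)*(c^2 - 7*c + 12) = (c - 4)*(c - 2)*(c - 3)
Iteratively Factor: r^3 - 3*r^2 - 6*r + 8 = (r - 4)*(r^2 + r - 2) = (r - 4)*(r - 1)*(r + 2)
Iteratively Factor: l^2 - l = (l)*(l - 1)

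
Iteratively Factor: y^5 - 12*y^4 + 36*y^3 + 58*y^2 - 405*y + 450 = (y - 5)*(y^4 - 7*y^3 + y^2 + 63*y - 90) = (y - 5)*(y - 2)*(y^3 - 5*y^2 - 9*y + 45) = (y - 5)*(y - 3)*(y - 2)*(y^2 - 2*y - 15) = (y - 5)*(y - 3)*(y - 2)*(y + 3)*(y - 5)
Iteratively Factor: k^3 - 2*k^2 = (k - 2)*(k^2) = k*(k - 2)*(k)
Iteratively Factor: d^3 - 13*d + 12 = (d - 3)*(d^2 + 3*d - 4) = (d - 3)*(d - 1)*(d + 4)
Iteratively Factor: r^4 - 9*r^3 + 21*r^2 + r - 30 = (r - 2)*(r^3 - 7*r^2 + 7*r + 15) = (r - 3)*(r - 2)*(r^2 - 4*r - 5) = (r - 5)*(r - 3)*(r - 2)*(r + 1)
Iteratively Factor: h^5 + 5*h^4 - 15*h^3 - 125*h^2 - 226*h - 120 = (h + 2)*(h^4 + 3*h^3 - 21*h^2 - 83*h - 60) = (h + 2)*(h + 3)*(h^3 - 21*h - 20) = (h - 5)*(h + 2)*(h + 3)*(h^2 + 5*h + 4) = (h - 5)*(h + 2)*(h + 3)*(h + 4)*(h + 1)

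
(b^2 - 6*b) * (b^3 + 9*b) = b^5 - 6*b^4 + 9*b^3 - 54*b^2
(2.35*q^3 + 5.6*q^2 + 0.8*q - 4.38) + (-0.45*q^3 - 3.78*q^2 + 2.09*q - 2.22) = 1.9*q^3 + 1.82*q^2 + 2.89*q - 6.6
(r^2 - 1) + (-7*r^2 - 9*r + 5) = -6*r^2 - 9*r + 4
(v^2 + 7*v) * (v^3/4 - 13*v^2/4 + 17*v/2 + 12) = v^5/4 - 3*v^4/2 - 57*v^3/4 + 143*v^2/2 + 84*v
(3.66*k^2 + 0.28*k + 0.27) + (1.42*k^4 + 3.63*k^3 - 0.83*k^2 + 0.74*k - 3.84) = 1.42*k^4 + 3.63*k^3 + 2.83*k^2 + 1.02*k - 3.57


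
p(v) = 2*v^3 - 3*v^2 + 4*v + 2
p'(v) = 6*v^2 - 6*v + 4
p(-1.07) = -8.16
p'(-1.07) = 17.29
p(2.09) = 15.51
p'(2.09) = 17.67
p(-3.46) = -130.60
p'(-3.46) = 96.59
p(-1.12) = -9.05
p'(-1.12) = 18.25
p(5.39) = 249.59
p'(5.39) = 145.97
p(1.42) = 7.36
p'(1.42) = 7.58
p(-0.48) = -0.83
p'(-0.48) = 8.26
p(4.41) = 132.83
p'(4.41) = 94.23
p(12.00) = 3074.00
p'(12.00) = 796.00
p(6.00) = 350.00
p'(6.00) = 184.00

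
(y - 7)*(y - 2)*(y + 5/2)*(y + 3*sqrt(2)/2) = y^4 - 13*y^3/2 + 3*sqrt(2)*y^3/2 - 39*sqrt(2)*y^2/4 - 17*y^2/2 - 51*sqrt(2)*y/4 + 35*y + 105*sqrt(2)/2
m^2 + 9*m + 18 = (m + 3)*(m + 6)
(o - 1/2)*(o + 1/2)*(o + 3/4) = o^3 + 3*o^2/4 - o/4 - 3/16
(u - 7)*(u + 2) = u^2 - 5*u - 14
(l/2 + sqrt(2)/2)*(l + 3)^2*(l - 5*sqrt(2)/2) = l^4/2 - 3*sqrt(2)*l^3/4 + 3*l^3 - 9*sqrt(2)*l^2/2 + 2*l^2 - 15*l - 27*sqrt(2)*l/4 - 45/2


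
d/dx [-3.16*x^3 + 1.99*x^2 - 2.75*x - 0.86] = -9.48*x^2 + 3.98*x - 2.75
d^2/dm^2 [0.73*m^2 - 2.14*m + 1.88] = 1.46000000000000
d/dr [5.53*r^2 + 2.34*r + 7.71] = 11.06*r + 2.34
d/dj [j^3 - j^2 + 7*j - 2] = 3*j^2 - 2*j + 7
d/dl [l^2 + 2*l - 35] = 2*l + 2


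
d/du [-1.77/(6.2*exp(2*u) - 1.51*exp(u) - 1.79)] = (21.948*exp(u) - 2.6727)*exp(u)/(-6.2*exp(2*u) + 1.51*exp(u) + 1.79)^2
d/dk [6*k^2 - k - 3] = 12*k - 1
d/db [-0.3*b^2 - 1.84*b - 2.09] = -0.6*b - 1.84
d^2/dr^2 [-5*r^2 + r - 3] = -10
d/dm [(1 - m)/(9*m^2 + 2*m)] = (9*m^2 - 18*m - 2)/(m^2*(81*m^2 + 36*m + 4))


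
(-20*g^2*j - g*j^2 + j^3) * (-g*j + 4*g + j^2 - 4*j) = 20*g^3*j^2 - 80*g^3*j - 19*g^2*j^3 + 76*g^2*j^2 - 2*g*j^4 + 8*g*j^3 + j^5 - 4*j^4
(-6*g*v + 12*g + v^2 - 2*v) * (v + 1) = -6*g*v^2 + 6*g*v + 12*g + v^3 - v^2 - 2*v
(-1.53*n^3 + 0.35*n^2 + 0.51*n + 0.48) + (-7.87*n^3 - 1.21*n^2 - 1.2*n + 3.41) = -9.4*n^3 - 0.86*n^2 - 0.69*n + 3.89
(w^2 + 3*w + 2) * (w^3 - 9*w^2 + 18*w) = w^5 - 6*w^4 - 7*w^3 + 36*w^2 + 36*w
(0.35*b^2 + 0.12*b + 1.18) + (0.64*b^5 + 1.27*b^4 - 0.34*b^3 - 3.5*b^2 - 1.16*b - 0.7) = 0.64*b^5 + 1.27*b^4 - 0.34*b^3 - 3.15*b^2 - 1.04*b + 0.48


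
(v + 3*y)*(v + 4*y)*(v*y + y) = v^3*y + 7*v^2*y^2 + v^2*y + 12*v*y^3 + 7*v*y^2 + 12*y^3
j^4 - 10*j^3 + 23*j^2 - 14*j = j*(j - 7)*(j - 2)*(j - 1)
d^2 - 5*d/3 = d*(d - 5/3)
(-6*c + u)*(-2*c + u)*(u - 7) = 12*c^2*u - 84*c^2 - 8*c*u^2 + 56*c*u + u^3 - 7*u^2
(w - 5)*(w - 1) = w^2 - 6*w + 5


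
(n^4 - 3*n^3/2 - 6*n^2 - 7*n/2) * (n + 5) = n^5 + 7*n^4/2 - 27*n^3/2 - 67*n^2/2 - 35*n/2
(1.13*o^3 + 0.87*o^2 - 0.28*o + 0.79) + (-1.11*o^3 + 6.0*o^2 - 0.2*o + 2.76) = 0.0199999999999998*o^3 + 6.87*o^2 - 0.48*o + 3.55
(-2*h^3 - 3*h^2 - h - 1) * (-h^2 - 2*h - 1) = 2*h^5 + 7*h^4 + 9*h^3 + 6*h^2 + 3*h + 1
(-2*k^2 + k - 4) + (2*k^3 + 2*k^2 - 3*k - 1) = 2*k^3 - 2*k - 5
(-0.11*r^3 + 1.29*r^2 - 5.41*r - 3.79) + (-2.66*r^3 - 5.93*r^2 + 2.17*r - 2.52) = -2.77*r^3 - 4.64*r^2 - 3.24*r - 6.31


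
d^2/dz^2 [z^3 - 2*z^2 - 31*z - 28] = 6*z - 4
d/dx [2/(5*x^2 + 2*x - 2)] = 4*(-5*x - 1)/(5*x^2 + 2*x - 2)^2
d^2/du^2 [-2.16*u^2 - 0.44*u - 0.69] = -4.32000000000000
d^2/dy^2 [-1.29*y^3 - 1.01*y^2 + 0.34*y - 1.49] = -7.74*y - 2.02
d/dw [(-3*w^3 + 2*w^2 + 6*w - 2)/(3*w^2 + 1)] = (-9*w^4 - 27*w^2 + 16*w + 6)/(9*w^4 + 6*w^2 + 1)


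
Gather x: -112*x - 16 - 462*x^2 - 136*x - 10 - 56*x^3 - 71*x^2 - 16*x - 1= -56*x^3 - 533*x^2 - 264*x - 27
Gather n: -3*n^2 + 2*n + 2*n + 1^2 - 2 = -3*n^2 + 4*n - 1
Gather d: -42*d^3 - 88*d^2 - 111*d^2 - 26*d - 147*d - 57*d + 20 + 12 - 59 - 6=-42*d^3 - 199*d^2 - 230*d - 33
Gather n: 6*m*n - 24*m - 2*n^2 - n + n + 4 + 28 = 6*m*n - 24*m - 2*n^2 + 32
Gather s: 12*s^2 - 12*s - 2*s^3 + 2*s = -2*s^3 + 12*s^2 - 10*s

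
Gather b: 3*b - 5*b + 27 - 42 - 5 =-2*b - 20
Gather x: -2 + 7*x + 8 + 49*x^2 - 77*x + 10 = 49*x^2 - 70*x + 16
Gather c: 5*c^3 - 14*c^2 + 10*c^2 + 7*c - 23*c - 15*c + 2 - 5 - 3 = 5*c^3 - 4*c^2 - 31*c - 6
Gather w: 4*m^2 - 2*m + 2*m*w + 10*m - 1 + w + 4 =4*m^2 + 8*m + w*(2*m + 1) + 3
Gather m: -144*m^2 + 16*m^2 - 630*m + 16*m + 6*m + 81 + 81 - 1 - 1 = -128*m^2 - 608*m + 160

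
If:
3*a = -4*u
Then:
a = -4*u/3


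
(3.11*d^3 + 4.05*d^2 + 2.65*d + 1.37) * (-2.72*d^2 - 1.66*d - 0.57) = -8.4592*d^5 - 16.1786*d^4 - 15.7037*d^3 - 10.4339*d^2 - 3.7847*d - 0.7809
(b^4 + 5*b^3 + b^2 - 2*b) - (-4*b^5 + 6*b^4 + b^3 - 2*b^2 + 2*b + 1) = 4*b^5 - 5*b^4 + 4*b^3 + 3*b^2 - 4*b - 1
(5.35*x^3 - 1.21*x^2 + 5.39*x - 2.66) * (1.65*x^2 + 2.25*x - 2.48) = 8.8275*x^5 + 10.041*x^4 - 7.097*x^3 + 10.7393*x^2 - 19.3522*x + 6.5968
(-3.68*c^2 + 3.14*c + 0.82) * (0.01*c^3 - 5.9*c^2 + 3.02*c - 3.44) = -0.0368*c^5 + 21.7434*c^4 - 29.6314*c^3 + 17.304*c^2 - 8.3252*c - 2.8208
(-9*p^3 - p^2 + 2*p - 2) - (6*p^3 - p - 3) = -15*p^3 - p^2 + 3*p + 1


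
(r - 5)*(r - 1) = r^2 - 6*r + 5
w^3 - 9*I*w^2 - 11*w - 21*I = (w - 7*I)*(w - 3*I)*(w + I)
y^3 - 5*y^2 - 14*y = y*(y - 7)*(y + 2)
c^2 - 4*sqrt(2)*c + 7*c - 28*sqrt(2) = (c + 7)*(c - 4*sqrt(2))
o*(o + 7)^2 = o^3 + 14*o^2 + 49*o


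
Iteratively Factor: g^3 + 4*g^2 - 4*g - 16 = (g + 2)*(g^2 + 2*g - 8) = (g + 2)*(g + 4)*(g - 2)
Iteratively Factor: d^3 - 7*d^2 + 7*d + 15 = (d - 5)*(d^2 - 2*d - 3) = (d - 5)*(d + 1)*(d - 3)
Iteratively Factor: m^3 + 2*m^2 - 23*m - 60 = (m + 4)*(m^2 - 2*m - 15) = (m + 3)*(m + 4)*(m - 5)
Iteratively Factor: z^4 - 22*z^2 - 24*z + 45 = (z - 5)*(z^3 + 5*z^2 + 3*z - 9) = (z - 5)*(z - 1)*(z^2 + 6*z + 9) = (z - 5)*(z - 1)*(z + 3)*(z + 3)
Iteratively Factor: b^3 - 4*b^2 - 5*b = (b)*(b^2 - 4*b - 5) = b*(b + 1)*(b - 5)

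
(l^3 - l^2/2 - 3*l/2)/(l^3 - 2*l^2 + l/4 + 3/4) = 2*l*(l + 1)/(2*l^2 - l - 1)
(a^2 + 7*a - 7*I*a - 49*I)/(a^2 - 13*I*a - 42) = (a + 7)/(a - 6*I)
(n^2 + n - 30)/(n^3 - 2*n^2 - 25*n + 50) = (n + 6)/(n^2 + 3*n - 10)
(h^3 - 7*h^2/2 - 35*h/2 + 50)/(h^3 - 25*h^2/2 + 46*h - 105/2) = (h^2 - h - 20)/(h^2 - 10*h + 21)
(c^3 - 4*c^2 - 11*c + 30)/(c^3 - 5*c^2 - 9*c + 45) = (c - 2)/(c - 3)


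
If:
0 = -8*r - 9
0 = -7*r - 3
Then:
No Solution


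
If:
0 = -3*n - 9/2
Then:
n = -3/2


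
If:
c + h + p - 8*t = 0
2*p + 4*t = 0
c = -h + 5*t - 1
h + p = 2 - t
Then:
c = -19/5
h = 9/5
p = 2/5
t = -1/5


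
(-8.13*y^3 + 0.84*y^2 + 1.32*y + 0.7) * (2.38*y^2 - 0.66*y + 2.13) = -19.3494*y^5 + 7.365*y^4 - 14.7297*y^3 + 2.584*y^2 + 2.3496*y + 1.491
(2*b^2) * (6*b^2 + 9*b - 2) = 12*b^4 + 18*b^3 - 4*b^2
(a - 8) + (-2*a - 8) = -a - 16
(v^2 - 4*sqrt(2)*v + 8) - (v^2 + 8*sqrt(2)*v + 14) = -12*sqrt(2)*v - 6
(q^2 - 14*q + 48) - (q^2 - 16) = 64 - 14*q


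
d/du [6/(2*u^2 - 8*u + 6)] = 6*(2 - u)/(u^2 - 4*u + 3)^2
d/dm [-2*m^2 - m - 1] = -4*m - 1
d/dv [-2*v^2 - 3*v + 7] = -4*v - 3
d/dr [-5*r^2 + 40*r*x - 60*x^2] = -10*r + 40*x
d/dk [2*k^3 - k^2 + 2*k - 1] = 6*k^2 - 2*k + 2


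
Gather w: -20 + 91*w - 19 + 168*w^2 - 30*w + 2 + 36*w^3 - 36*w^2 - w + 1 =36*w^3 + 132*w^2 + 60*w - 36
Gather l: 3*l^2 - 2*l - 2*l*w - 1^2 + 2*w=3*l^2 + l*(-2*w - 2) + 2*w - 1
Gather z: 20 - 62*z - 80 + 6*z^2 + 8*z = 6*z^2 - 54*z - 60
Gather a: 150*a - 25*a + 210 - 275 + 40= 125*a - 25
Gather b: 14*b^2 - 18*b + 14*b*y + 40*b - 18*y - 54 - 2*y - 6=14*b^2 + b*(14*y + 22) - 20*y - 60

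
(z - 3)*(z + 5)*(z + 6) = z^3 + 8*z^2 - 3*z - 90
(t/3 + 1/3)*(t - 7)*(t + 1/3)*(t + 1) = t^4/3 - 14*t^3/9 - 44*t^2/9 - 34*t/9 - 7/9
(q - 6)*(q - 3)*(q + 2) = q^3 - 7*q^2 + 36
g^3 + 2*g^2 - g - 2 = (g - 1)*(g + 1)*(g + 2)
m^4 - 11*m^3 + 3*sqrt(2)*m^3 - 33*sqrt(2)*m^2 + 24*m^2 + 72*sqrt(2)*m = m*(m - 8)*(m - 3)*(m + 3*sqrt(2))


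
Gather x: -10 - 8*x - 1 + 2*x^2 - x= 2*x^2 - 9*x - 11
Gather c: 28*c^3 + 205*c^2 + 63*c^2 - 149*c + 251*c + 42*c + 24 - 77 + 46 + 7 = 28*c^3 + 268*c^2 + 144*c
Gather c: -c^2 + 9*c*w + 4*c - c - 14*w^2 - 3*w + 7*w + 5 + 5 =-c^2 + c*(9*w + 3) - 14*w^2 + 4*w + 10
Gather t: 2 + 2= 4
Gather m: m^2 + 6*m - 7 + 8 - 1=m^2 + 6*m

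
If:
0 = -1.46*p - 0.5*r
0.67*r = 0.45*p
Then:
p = 0.00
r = 0.00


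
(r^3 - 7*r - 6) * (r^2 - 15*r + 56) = r^5 - 15*r^4 + 49*r^3 + 99*r^2 - 302*r - 336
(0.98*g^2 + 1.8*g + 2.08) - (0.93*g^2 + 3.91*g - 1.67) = 0.0499999999999999*g^2 - 2.11*g + 3.75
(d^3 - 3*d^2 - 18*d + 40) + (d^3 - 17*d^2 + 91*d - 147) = 2*d^3 - 20*d^2 + 73*d - 107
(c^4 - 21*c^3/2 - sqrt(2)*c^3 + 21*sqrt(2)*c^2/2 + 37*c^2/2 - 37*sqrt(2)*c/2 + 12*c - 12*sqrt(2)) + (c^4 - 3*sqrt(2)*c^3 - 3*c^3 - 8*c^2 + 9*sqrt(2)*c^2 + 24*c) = 2*c^4 - 27*c^3/2 - 4*sqrt(2)*c^3 + 21*c^2/2 + 39*sqrt(2)*c^2/2 - 37*sqrt(2)*c/2 + 36*c - 12*sqrt(2)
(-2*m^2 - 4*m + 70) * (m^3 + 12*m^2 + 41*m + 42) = -2*m^5 - 28*m^4 - 60*m^3 + 592*m^2 + 2702*m + 2940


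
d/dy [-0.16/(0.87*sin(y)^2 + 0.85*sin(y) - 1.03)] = (0.2784*sin(y) + 0.136)*cos(y)/(0.87*sin(y)^2 + 0.85*sin(y) - 1.03)^2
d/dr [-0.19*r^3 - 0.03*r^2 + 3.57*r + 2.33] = -0.57*r^2 - 0.06*r + 3.57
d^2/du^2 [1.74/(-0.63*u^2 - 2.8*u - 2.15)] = (1.381212*u^2 + 6.13872*u - 1.74*(1.26*u + 2.8)*(2.52*u + 5.6) + 4.71366)/(0.63*u^2 + 2.8*u + 2.15)^3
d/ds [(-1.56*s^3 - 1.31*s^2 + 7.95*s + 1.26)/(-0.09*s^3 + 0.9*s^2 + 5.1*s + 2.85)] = (-5.55111512312578e-17*s^5 - 1.5219*s^4 - 14.481*s^3 - 26.8338*s^2 - 9.735*s + 16.2315)/(0.0081*s^6 - 0.162*s^5 - 0.108*s^4 + 8.667*s^3 + 31.14*s^2 + 29.07*s + 8.1225)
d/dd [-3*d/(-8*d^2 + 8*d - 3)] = 3*(3 - 8*d^2)/(64*d^4 - 128*d^3 + 112*d^2 - 48*d + 9)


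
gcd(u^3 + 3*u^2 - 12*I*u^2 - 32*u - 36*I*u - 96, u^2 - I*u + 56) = u - 8*I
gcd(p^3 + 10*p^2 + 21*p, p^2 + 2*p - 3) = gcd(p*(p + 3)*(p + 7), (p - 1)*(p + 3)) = p + 3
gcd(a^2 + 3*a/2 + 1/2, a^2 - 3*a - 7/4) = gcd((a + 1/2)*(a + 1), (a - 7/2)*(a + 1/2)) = a + 1/2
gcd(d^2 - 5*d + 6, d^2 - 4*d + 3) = d - 3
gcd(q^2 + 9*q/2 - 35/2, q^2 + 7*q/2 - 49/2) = q + 7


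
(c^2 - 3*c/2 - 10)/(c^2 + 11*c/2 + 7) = (2*c^2 - 3*c - 20)/(2*c^2 + 11*c + 14)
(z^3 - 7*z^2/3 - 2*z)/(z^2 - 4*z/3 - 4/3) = z*(z - 3)/(z - 2)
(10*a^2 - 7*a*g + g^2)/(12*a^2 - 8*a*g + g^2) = (5*a - g)/(6*a - g)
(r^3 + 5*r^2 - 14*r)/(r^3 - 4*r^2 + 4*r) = (r + 7)/(r - 2)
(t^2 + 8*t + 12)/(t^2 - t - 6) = (t + 6)/(t - 3)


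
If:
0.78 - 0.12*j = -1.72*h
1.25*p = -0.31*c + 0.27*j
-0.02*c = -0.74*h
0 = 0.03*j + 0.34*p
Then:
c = 15.20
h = 0.41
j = 12.39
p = -1.09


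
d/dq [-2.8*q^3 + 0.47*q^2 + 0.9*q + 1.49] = -8.4*q^2 + 0.94*q + 0.9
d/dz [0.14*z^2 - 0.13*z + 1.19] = 0.28*z - 0.13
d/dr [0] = 0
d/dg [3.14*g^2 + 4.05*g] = 6.28*g + 4.05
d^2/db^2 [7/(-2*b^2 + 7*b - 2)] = 14*(4*b^2 - 14*b - (4*b - 7)^2 + 4)/(2*b^2 - 7*b + 2)^3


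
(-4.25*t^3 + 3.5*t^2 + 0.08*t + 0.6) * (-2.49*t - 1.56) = 10.5825*t^4 - 2.085*t^3 - 5.6592*t^2 - 1.6188*t - 0.936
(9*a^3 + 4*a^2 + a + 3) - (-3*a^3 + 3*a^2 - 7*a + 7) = 12*a^3 + a^2 + 8*a - 4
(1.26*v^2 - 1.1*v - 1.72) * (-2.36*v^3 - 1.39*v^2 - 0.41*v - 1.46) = -2.9736*v^5 + 0.8446*v^4 + 5.0716*v^3 + 1.0022*v^2 + 2.3112*v + 2.5112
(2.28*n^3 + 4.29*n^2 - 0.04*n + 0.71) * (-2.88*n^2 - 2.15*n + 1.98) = -6.5664*n^5 - 17.2572*n^4 - 4.5939*n^3 + 6.5354*n^2 - 1.6057*n + 1.4058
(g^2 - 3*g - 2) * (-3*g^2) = -3*g^4 + 9*g^3 + 6*g^2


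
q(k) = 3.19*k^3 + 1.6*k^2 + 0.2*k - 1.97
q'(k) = 9.57*k^2 + 3.2*k + 0.2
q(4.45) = 311.71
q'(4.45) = 203.95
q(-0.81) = -2.78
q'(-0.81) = 3.89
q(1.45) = 11.41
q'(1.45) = 24.96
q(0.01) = -1.97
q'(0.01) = 0.23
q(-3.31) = -100.79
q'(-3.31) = 94.46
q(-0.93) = -3.34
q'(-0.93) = 5.50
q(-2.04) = -22.80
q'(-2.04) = 33.50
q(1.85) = 24.07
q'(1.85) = 38.87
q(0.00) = -1.97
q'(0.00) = 0.20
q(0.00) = -1.97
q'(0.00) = 0.20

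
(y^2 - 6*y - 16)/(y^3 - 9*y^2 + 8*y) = (y + 2)/(y*(y - 1))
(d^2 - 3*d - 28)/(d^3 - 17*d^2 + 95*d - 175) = (d + 4)/(d^2 - 10*d + 25)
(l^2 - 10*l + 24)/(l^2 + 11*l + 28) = (l^2 - 10*l + 24)/(l^2 + 11*l + 28)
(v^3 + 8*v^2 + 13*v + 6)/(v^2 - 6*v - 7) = (v^2 + 7*v + 6)/(v - 7)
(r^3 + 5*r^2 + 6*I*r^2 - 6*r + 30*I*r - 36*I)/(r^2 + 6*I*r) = r + 5 - 6/r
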